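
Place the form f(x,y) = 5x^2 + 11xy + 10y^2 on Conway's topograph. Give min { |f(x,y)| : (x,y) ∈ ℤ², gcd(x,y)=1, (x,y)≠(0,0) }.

translate: b→1 (≡11 mod 10), so (5,11,10)→(5,1,4)
flip: (5,1,4)→(4,-1,5)
reduced (well bottom): (4,-1,5) with a≤c, −a<b≤a
well minimum = a = 4

4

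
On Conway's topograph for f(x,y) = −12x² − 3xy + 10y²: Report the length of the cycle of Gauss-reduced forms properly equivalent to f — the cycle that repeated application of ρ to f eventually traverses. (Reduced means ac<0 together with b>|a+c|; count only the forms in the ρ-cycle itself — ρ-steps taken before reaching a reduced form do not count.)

D = 489, ⌊√D⌋ = 22
descent: ρ → (10,3,-12)  [lands on river]
river: ρ → (-12,21,1)
river: ρ → (1,21,-12)
river: ρ → (-12,3,10)
river: ρ → (10,17,-5)
river: ρ → (-5,13,16)
river: ρ → (16,19,-2)
river: ρ → (-2,21,6)
river: ρ → (6,15,-11)
river: ρ → (-11,7,10)
river: ρ → (10,13,-8)
river: ρ → (-8,19,4)
river: ρ → (4,21,-3)
river: ρ → (-3,21,4)
river: ρ → (4,19,-8)
river: ρ → (-8,13,10)
river: ρ → (10,7,-11)
river: ρ → (-11,15,6)
river: ρ → (6,21,-2)
river: ρ → (-2,19,16)
river: ρ → (16,13,-5)
river: ρ → (-5,17,10)
ρ-cycle length = 22 (tail of 1 descent step not counted)

22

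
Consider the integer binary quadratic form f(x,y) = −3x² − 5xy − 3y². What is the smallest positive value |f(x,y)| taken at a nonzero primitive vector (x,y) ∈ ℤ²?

translate: b→-1 (≡5 mod 6), so (3,5,3)→(3,-1,1)
flip: (3,-1,1)→(1,1,3)
reduced (well bottom): (1,1,3) with a≤c, −a<b≤a
well minimum |f| = |-1| = 1 (negative-definite)

1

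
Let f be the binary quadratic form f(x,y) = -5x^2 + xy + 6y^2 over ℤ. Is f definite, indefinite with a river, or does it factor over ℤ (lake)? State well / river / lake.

D = b²−4ac = 1² − 4·(-5)·6 = 121
D = 11² is a perfect square ⇒ form factors over ℤ ⇒ lakes

lake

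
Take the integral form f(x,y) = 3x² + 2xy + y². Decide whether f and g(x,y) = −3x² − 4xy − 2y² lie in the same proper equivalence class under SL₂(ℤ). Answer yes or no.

D₁ = -8, D₂ = -8
f: flip: (3,2,1)→(1,-2,3)
f: translate: b→0 (≡-2 mod 2), so (1,-2,3)→(1,0,2)
f: reduced (well bottom): (1,0,2) with a≤c, −a<b≤a
g is negative-definite; reduce −g:
−g: translate: b→-2 (≡4 mod 6), so (3,4,2)→(3,-2,1)
−g: flip: (3,-2,1)→(1,2,3)
−g: translate: b→0 (≡2 mod 2), so (1,2,3)→(1,0,2)
−g: reduced (well bottom): (1,0,2) with a≤c, −a<b≤a
flip sign back: reduced form of g is (-1,0,-2)
reduced forms (1, 0, 2) vs (-1, 0, -2) ⇒ inequivalent

no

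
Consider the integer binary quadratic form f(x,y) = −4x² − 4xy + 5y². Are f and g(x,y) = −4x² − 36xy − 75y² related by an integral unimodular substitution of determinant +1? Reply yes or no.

D₁ = 96, D₂ = 96
river cycle of f (length 4): (5, 4, -4), (-4, 4, 5), (5, 6, -3), (-3, 6, 5)
river cycle of g (length 4): (-4, 4, 5), (5, 6, -3), (-3, 6, 5), (5, 4, -4)
cycles coincide ⇒ equivalent

yes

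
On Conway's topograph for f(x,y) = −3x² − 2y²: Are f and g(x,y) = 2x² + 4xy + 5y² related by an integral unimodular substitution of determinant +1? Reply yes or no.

D₁ = -24, D₂ = -24
f is negative-definite; reduce −f:
−f: flip: (3,0,2)→(2,0,3)
−f: reduced (well bottom): (2,0,3) with a≤c, −a<b≤a
flip sign back: reduced form of f is (-2,0,-3)
g: translate: b→0 (≡4 mod 4), so (2,4,5)→(2,0,3)
g: reduced (well bottom): (2,0,3) with a≤c, −a<b≤a
reduced forms (-2, 0, -3) vs (2, 0, 3) ⇒ inequivalent

no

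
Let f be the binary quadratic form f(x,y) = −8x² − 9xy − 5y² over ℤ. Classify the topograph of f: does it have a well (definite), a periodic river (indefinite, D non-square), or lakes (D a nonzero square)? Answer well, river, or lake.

D = b²−4ac = (-9)² − 4·(-8)·(-5) = -79
D < 0 ⇒ definite ⇒ every region one sign ⇒ single well

well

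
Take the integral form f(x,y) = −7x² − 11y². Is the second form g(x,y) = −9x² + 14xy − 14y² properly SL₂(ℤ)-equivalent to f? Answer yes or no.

D₁ = -308, D₂ = -308
f is negative-definite; reduce −f:
−f: reduced (well bottom): (7,0,11) with a≤c, −a<b≤a
flip sign back: reduced form of f is (-7,0,-11)
g is negative-definite; reduce −g:
−g: translate: b→4 (≡-14 mod 18), so (9,-14,14)→(9,4,9)
−g: reduced (well bottom): (9,4,9) with a≤c, −a<b≤a
flip sign back: reduced form of g is (-9,-4,-9)
reduced forms (-7, 0, -11) vs (-9, -4, -9) ⇒ inequivalent

no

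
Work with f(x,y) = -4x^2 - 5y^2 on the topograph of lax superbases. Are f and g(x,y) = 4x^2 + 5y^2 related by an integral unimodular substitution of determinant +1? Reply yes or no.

D₁ = -80, D₂ = -80
f is negative-definite; reduce −f:
−f: reduced (well bottom): (4,0,5) with a≤c, −a<b≤a
flip sign back: reduced form of f is (-4,0,-5)
g: reduced (well bottom): (4,0,5) with a≤c, −a<b≤a
reduced forms (-4, 0, -5) vs (4, 0, 5) ⇒ inequivalent

no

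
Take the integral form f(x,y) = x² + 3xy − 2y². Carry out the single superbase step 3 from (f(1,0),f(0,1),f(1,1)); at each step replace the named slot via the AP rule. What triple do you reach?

start (1,-2,2) = (f(1,0),f(0,1),f(1,1))
replace slot 3: 2·(1+(-2)) − 2 = -4 → (1,-2,-4)

1,-2,-4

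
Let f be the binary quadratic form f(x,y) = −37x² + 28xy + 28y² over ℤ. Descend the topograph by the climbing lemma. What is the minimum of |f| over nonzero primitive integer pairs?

river: ρ → (28,28,-37)
river: ρ → (-37,46,19)
river: ρ → (19,68,-4)
river: ρ → (-4,68,19)
river: ρ → (19,46,-37)
river: ρ → (-37,28,28)
closes: descent 0, river 6
min |a| on river = 4

4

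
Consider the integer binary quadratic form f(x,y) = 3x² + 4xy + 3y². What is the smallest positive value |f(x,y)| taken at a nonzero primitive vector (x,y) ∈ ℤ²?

translate: b→-2 (≡4 mod 6), so (3,4,3)→(3,-2,2)
flip: (3,-2,2)→(2,2,3)
reduced (well bottom): (2,2,3) with a≤c, −a<b≤a
well minimum = a = 2

2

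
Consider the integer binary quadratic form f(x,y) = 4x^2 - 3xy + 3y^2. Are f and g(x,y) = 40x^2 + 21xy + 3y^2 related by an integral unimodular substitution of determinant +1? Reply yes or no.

D₁ = -39, D₂ = -39
f: flip: (4,-3,3)→(3,3,4)
f: reduced (well bottom): (3,3,4) with a≤c, −a<b≤a
g: flip: (40,21,3)→(3,-21,40)
g: translate: b→3 (≡-21 mod 6), so (3,-21,40)→(3,3,4)
g: reduced (well bottom): (3,3,4) with a≤c, −a<b≤a
reduced forms (3, 3, 4) vs (3, 3, 4) ⇒ equivalent

yes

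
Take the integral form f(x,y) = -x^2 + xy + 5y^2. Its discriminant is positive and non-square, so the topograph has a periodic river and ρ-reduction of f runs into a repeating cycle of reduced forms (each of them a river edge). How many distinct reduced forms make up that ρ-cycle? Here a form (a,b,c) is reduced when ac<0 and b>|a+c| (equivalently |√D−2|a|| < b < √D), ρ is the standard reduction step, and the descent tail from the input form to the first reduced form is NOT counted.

D = 21, ⌊√D⌋ = 4
descent: ρ → (5,-1,-1)
descent: ρ → (-1,3,3)  [lands on river]
river: ρ → (3,3,-1)
ρ-cycle length = 2 (tail of 2 descent steps not counted)

2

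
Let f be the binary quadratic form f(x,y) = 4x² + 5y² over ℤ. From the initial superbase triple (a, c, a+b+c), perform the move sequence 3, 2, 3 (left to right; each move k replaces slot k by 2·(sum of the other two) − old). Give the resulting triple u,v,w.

start (4,5,9) = (f(1,0),f(0,1),f(1,1))
replace slot 3: 2·(4+5) − 9 = 9 → (4,5,9)
replace slot 2: 2·(4+9) − 5 = 21 → (4,21,9)
replace slot 3: 2·(4+21) − 9 = 41 → (4,21,41)

4,21,41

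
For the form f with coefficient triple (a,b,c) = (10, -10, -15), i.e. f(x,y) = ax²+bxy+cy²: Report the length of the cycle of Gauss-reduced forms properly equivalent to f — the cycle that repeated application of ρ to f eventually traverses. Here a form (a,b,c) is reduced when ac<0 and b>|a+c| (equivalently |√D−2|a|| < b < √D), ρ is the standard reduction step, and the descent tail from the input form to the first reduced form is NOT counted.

D = 700, ⌊√D⌋ = 26
descent: ρ → (-15,10,10)  [lands on river]
river: ρ → (10,10,-15)
river: ρ → (-15,20,5)
river: ρ → (5,20,-15)
ρ-cycle length = 4 (tail of 1 descent step not counted)

4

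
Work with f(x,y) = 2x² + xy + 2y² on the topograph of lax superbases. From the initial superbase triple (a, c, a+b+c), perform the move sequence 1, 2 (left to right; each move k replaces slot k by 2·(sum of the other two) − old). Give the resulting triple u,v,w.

start (2,2,5) = (f(1,0),f(0,1),f(1,1))
replace slot 1: 2·(2+5) − 2 = 12 → (12,2,5)
replace slot 2: 2·(12+5) − 2 = 32 → (12,32,5)

12,32,5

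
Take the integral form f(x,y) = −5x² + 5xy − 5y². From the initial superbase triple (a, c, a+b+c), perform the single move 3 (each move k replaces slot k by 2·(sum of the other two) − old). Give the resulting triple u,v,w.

start (-5,-5,-5) = (f(1,0),f(0,1),f(1,1))
replace slot 3: 2·((-5)+(-5)) − (-5) = -15 → (-5,-5,-15)

-5,-5,-15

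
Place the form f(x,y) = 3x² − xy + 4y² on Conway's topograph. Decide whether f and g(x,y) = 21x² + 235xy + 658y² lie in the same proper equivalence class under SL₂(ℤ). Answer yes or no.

D₁ = -47, D₂ = -47
f: reduced (well bottom): (3,-1,4) with a≤c, −a<b≤a
g: translate: b→-17 (≡235 mod 42), so (21,235,658)→(21,-17,4)
g: flip: (21,-17,4)→(4,17,21)
g: translate: b→1 (≡17 mod 8), so (4,17,21)→(4,1,3)
g: flip: (4,1,3)→(3,-1,4)
g: reduced (well bottom): (3,-1,4) with a≤c, −a<b≤a
reduced forms (3, -1, 4) vs (3, -1, 4) ⇒ equivalent

yes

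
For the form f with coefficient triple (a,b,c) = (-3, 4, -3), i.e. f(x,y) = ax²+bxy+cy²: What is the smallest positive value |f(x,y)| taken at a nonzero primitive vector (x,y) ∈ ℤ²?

translate: b→2 (≡-4 mod 6), so (3,-4,3)→(3,2,2)
flip: (3,2,2)→(2,-2,3)
translate: b→2 (≡-2 mod 4), so (2,-2,3)→(2,2,3)
reduced (well bottom): (2,2,3) with a≤c, −a<b≤a
well minimum |f| = |-2| = 2 (negative-definite)

2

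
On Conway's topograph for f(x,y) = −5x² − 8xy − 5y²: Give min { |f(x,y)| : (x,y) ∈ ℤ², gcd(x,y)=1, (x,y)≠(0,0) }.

translate: b→-2 (≡8 mod 10), so (5,8,5)→(5,-2,2)
flip: (5,-2,2)→(2,2,5)
reduced (well bottom): (2,2,5) with a≤c, −a<b≤a
well minimum |f| = |-2| = 2 (negative-definite)

2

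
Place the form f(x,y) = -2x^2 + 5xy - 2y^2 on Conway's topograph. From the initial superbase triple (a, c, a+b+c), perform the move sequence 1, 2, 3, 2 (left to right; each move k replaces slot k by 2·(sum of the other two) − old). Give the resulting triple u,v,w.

start (-2,-2,1) = (f(1,0),f(0,1),f(1,1))
replace slot 1: 2·((-2)+1) − (-2) = 0 → (0,-2,1)
replace slot 2: 2·(0+1) − (-2) = 4 → (0,4,1)
replace slot 3: 2·(0+4) − 1 = 7 → (0,4,7)
replace slot 2: 2·(0+7) − 4 = 10 → (0,10,7)

0,10,7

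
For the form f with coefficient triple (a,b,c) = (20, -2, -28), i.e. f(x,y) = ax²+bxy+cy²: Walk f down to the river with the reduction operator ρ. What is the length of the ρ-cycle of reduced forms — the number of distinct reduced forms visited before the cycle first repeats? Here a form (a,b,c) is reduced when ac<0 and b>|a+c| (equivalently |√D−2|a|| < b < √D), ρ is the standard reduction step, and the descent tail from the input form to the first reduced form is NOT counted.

D = 2244, ⌊√D⌋ = 47
descent: ρ → (-28,2,20)
descent: ρ → (20,38,-10)  [lands on river]
river: ρ → (-10,42,12)
river: ρ → (12,30,-28)
river: ρ → (-28,26,14)
river: ρ → (14,30,-24)
river: ρ → (-24,18,20)
river: ρ → (20,22,-22)
river: ρ → (-22,22,20)
river: ρ → (20,18,-24)
river: ρ → (-24,30,14)
river: ρ → (14,26,-28)
river: ρ → (-28,30,12)
river: ρ → (12,42,-10)
river: ρ → (-10,38,20)
river: ρ → (20,42,-6)
river: ρ → (-6,42,20)
ρ-cycle length = 16 (tail of 2 descent steps not counted)

16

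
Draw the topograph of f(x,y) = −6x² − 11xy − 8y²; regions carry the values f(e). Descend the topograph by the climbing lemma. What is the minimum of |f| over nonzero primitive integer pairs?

translate: b→-1 (≡11 mod 12), so (6,11,8)→(6,-1,3)
flip: (6,-1,3)→(3,1,6)
reduced (well bottom): (3,1,6) with a≤c, −a<b≤a
well minimum |f| = |-3| = 3 (negative-definite)

3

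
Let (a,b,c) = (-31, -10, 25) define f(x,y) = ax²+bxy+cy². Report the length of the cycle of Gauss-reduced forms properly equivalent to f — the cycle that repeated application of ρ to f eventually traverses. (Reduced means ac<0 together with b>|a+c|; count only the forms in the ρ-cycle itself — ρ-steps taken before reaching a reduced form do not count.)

D = 3200, ⌊√D⌋ = 56
descent: ρ → (25,10,-31)  [lands on river]
river: ρ → (-31,52,4)
river: ρ → (4,52,-31)
river: ρ → (-31,10,25)
river: ρ → (25,40,-16)
river: ρ → (-16,56,1)
river: ρ → (1,56,-16)
river: ρ → (-16,40,25)
ρ-cycle length = 8 (tail of 1 descent step not counted)

8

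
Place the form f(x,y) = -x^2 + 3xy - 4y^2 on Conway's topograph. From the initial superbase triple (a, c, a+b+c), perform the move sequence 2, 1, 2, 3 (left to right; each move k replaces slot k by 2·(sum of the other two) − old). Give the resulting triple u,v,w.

start (-1,-4,-2) = (f(1,0),f(0,1),f(1,1))
replace slot 2: 2·((-1)+(-2)) − (-4) = -2 → (-1,-2,-2)
replace slot 1: 2·((-2)+(-2)) − (-1) = -7 → (-7,-2,-2)
replace slot 2: 2·((-7)+(-2)) − (-2) = -16 → (-7,-16,-2)
replace slot 3: 2·((-7)+(-16)) − (-2) = -44 → (-7,-16,-44)

-7,-16,-44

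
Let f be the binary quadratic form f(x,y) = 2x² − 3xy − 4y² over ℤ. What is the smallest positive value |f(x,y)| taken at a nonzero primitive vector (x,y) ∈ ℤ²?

descent: ρ → (-4,3,2)  [lands on river]
river: ρ → (2,5,-2)
river: ρ → (-2,3,4)
river: ρ → (4,5,-1)
river: ρ → (-1,5,4)
river: ρ → (4,3,-2)
river: ρ → (-2,5,2)
river: ρ → (2,3,-4)
river: ρ → (-4,5,1)
river: ρ → (1,5,-4)
closes: descent 1, river 10
min |a| on river = 1

1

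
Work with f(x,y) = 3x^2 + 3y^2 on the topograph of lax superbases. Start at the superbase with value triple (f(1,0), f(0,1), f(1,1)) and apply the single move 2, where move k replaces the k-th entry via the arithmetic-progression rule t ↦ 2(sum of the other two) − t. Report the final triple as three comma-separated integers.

start (3,3,6) = (f(1,0),f(0,1),f(1,1))
replace slot 2: 2·(3+6) − 3 = 15 → (3,15,6)

3,15,6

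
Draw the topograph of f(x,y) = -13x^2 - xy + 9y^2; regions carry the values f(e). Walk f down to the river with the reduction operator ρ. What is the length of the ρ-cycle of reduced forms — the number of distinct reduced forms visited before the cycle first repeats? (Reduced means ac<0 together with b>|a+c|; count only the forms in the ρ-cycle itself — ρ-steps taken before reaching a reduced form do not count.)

D = 469, ⌊√D⌋ = 21
descent: ρ → (9,19,-3)  [lands on river]
river: ρ → (-3,17,15)
river: ρ → (15,13,-5)
river: ρ → (-5,17,9)
ρ-cycle length = 4 (tail of 1 descent step not counted)

4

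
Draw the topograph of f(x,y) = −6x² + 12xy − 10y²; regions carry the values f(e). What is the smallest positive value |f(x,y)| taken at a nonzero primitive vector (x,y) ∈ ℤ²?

translate: b→0 (≡-12 mod 12), so (6,-12,10)→(6,0,4)
flip: (6,0,4)→(4,0,6)
reduced (well bottom): (4,0,6) with a≤c, −a<b≤a
well minimum |f| = |-4| = 4 (negative-definite)

4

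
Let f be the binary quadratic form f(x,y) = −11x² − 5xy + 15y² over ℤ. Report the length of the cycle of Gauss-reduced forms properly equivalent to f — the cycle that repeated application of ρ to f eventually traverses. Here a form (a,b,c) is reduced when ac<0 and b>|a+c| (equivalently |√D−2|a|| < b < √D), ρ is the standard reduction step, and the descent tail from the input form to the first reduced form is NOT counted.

D = 685, ⌊√D⌋ = 26
descent: ρ → (15,5,-11)  [lands on river]
river: ρ → (-11,17,9)
river: ρ → (9,19,-9)
river: ρ → (-9,17,11)
river: ρ → (11,5,-15)
river: ρ → (-15,25,1)
river: ρ → (1,25,-15)
river: ρ → (-15,5,11)
river: ρ → (11,17,-9)
river: ρ → (-9,19,9)
river: ρ → (9,17,-11)
river: ρ → (-11,5,15)
river: ρ → (15,25,-1)
river: ρ → (-1,25,15)
ρ-cycle length = 14 (tail of 1 descent step not counted)

14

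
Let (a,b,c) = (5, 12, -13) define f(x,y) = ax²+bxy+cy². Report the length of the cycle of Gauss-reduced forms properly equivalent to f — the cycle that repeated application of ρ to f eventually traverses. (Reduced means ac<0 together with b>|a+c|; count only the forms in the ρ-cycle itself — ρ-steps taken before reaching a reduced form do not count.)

D = 404, ⌊√D⌋ = 20
river: ρ → (-13,14,4)
river: ρ → (4,18,-5)
river: ρ → (-5,12,13)
river: ρ → (13,14,-4)
river: ρ → (-4,18,5)
river: ρ → (5,12,-13)
ρ-cycle length = 6 (tail of 0 descent steps not counted)

6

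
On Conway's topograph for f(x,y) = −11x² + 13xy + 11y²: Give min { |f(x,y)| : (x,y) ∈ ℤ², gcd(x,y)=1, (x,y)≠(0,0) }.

river: ρ → (11,9,-13)
river: ρ → (-13,17,7)
river: ρ → (7,25,-1)
river: ρ → (-1,25,7)
river: ρ → (7,17,-13)
river: ρ → (-13,9,11)
river: ρ → (11,13,-11)
river: ρ → (-11,9,13)
river: ρ → (13,17,-7)
river: ρ → (-7,25,1)
river: ρ → (1,25,-7)
river: ρ → (-7,17,13)
river: ρ → (13,9,-11)
river: ρ → (-11,13,11)
closes: descent 0, river 14
min |a| on river = 1

1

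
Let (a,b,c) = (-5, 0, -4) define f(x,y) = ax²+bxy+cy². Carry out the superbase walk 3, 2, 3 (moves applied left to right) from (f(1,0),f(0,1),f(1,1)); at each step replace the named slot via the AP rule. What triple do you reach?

start (-5,-4,-9) = (f(1,0),f(0,1),f(1,1))
replace slot 3: 2·((-5)+(-4)) − (-9) = -9 → (-5,-4,-9)
replace slot 2: 2·((-5)+(-9)) − (-4) = -24 → (-5,-24,-9)
replace slot 3: 2·((-5)+(-24)) − (-9) = -49 → (-5,-24,-49)

-5,-24,-49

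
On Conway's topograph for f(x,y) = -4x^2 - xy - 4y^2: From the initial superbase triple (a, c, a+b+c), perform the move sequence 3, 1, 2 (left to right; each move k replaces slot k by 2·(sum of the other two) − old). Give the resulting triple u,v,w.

start (-4,-4,-9) = (f(1,0),f(0,1),f(1,1))
replace slot 3: 2·((-4)+(-4)) − (-9) = -7 → (-4,-4,-7)
replace slot 1: 2·((-4)+(-7)) − (-4) = -18 → (-18,-4,-7)
replace slot 2: 2·((-18)+(-7)) − (-4) = -46 → (-18,-46,-7)

-18,-46,-7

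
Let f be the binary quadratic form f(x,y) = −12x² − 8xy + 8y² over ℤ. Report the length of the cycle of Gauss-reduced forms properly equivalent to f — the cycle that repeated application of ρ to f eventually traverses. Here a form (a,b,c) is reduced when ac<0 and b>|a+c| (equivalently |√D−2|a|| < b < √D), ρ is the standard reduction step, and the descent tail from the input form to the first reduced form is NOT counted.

D = 448, ⌊√D⌋ = 21
descent: ρ → (8,8,-12)  [lands on river]
river: ρ → (-12,16,4)
river: ρ → (4,16,-12)
river: ρ → (-12,8,8)
ρ-cycle length = 4 (tail of 1 descent step not counted)

4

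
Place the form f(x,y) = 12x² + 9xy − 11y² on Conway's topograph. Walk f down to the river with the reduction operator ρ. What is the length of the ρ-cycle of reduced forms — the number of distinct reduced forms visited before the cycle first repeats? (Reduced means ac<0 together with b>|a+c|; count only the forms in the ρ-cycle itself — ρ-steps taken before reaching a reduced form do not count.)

D = 609, ⌊√D⌋ = 24
river: ρ → (-11,13,10)
river: ρ → (10,7,-14)
river: ρ → (-14,21,3)
river: ρ → (3,21,-14)
river: ρ → (-14,7,10)
river: ρ → (10,13,-11)
river: ρ → (-11,9,12)
river: ρ → (12,15,-8)
river: ρ → (-8,17,10)
river: ρ → (10,23,-2)
river: ρ → (-2,21,21)
river: ρ → (21,21,-2)
river: ρ → (-2,23,10)
river: ρ → (10,17,-8)
river: ρ → (-8,15,12)
river: ρ → (12,9,-11)
ρ-cycle length = 16 (tail of 0 descent steps not counted)

16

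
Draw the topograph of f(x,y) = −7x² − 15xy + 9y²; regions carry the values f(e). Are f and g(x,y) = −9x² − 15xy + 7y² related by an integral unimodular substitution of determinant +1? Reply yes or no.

D₁ = 477, D₂ = 477
river cycle of f (length 8): (9, 15, -7), (-7, 13, 11), (11, 9, -9), (-9, 9, 11), (11, 13, -7), (-7, 15, 9), (9, 21, -1), (-1, 21, 9)
river cycle of g (length 8): (7, 15, -9), (-9, 21, 1), (1, 21, -9), (-9, 15, 7), (7, 13, -11), (-11, 9, 9), (9, 9, -11), (-11, 13, 7)
cycles differ ⇒ inequivalent

no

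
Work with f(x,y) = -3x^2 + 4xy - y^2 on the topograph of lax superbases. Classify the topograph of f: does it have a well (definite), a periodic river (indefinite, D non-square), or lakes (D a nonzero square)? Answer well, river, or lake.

D = b²−4ac = 4² − 4·(-3)·(-1) = 4
D = 2² is a perfect square ⇒ form factors over ℤ ⇒ lakes

lake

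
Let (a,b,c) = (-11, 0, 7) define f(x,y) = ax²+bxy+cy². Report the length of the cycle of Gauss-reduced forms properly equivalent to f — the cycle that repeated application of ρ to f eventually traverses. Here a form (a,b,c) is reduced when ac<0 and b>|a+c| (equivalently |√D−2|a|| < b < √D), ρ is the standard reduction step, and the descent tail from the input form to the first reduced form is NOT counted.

D = 308, ⌊√D⌋ = 17
descent: ρ → (7,14,-4)  [lands on river]
river: ρ → (-4,10,13)
river: ρ → (13,16,-1)
river: ρ → (-1,16,13)
river: ρ → (13,10,-4)
river: ρ → (-4,14,7)
ρ-cycle length = 6 (tail of 1 descent step not counted)

6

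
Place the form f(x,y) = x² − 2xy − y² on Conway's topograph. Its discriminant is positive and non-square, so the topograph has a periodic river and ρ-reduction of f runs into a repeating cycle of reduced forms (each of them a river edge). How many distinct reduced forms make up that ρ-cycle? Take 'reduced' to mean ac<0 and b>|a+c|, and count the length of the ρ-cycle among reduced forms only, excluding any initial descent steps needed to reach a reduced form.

D = 8, ⌊√D⌋ = 2
descent: ρ → (-1,2,1)  [lands on river]
river: ρ → (1,2,-1)
ρ-cycle length = 2 (tail of 1 descent step not counted)

2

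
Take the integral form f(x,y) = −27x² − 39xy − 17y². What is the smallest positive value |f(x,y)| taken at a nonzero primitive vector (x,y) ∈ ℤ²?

translate: b→-15 (≡39 mod 54), so (27,39,17)→(27,-15,5)
flip: (27,-15,5)→(5,15,27)
translate: b→5 (≡15 mod 10), so (5,15,27)→(5,5,17)
reduced (well bottom): (5,5,17) with a≤c, −a<b≤a
well minimum |f| = |-5| = 5 (negative-definite)

5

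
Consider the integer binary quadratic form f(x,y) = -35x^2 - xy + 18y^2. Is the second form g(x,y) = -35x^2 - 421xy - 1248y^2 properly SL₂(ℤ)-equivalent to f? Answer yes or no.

D₁ = 2521, D₂ = 2521
river cycle of f (length 170): (18, 37, -16), (-16, 27, 28), (28, 29, -15), (-15, 31, 26), (26, 21, -20), (-20, 19, 27), (27, 35, -12), (-12, 37, 24), (24, 11, -25), (-25, 39, 10), … (160 more)
river cycle of g (length 170): (18, 37, -16), (-16, 27, 28), (28, 29, -15), (-15, 31, 26), (26, 21, -20), (-20, 19, 27), (27, 35, -12), (-12, 37, 24), (24, 11, -25), (-25, 39, 10), … (160 more)
cycles coincide ⇒ equivalent

yes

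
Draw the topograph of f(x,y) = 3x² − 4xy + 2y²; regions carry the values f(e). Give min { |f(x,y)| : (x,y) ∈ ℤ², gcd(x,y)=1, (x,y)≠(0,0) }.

translate: b→2 (≡-4 mod 6), so (3,-4,2)→(3,2,1)
flip: (3,2,1)→(1,-2,3)
translate: b→0 (≡-2 mod 2), so (1,-2,3)→(1,0,2)
reduced (well bottom): (1,0,2) with a≤c, −a<b≤a
well minimum = a = 1

1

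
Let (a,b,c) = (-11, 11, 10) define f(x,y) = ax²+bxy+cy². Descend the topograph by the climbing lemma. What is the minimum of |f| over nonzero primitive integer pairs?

river: ρ → (10,9,-12)
river: ρ → (-12,15,7)
river: ρ → (7,13,-14)
river: ρ → (-14,15,6)
river: ρ → (6,21,-5)
river: ρ → (-5,19,10)
river: ρ → (10,21,-3)
river: ρ → (-3,21,10)
river: ρ → (10,19,-5)
river: ρ → (-5,21,6)
river: ρ → (6,15,-14)
river: ρ → (-14,13,7)
river: ρ → (7,15,-12)
river: ρ → (-12,9,10)
river: ρ → (10,11,-11)
river: ρ → (-11,11,10)
closes: descent 0, river 16
min |a| on river = 3

3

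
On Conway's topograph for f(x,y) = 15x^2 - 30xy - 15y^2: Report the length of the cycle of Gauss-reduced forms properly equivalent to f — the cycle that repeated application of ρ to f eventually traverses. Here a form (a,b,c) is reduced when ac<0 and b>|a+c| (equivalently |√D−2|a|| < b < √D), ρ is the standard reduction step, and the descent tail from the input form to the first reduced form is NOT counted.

D = 1800, ⌊√D⌋ = 42
descent: ρ → (-15,30,15)  [lands on river]
river: ρ → (15,30,-15)
ρ-cycle length = 2 (tail of 1 descent step not counted)

2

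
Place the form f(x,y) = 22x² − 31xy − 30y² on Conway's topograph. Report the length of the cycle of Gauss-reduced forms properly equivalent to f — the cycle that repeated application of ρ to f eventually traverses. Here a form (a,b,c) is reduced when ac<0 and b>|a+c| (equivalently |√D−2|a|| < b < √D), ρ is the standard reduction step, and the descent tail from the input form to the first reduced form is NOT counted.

D = 3601, ⌊√D⌋ = 60
descent: ρ → (-30,31,22)  [lands on river]
river: ρ → (22,57,-4)
river: ρ → (-4,55,36)
river: ρ → (36,17,-23)
river: ρ → (-23,29,30)
river: ρ → (30,31,-22)
river: ρ → (-22,57,4)
river: ρ → (4,55,-36)
river: ρ → (-36,17,23)
river: ρ → (23,29,-30)
ρ-cycle length = 10 (tail of 1 descent step not counted)

10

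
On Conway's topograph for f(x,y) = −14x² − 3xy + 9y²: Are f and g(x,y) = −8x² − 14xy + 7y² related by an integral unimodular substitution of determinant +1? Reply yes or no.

D₁ = 513, D₂ = 420
discriminants differ ⇒ not SL₂(ℤ)-equivalent

no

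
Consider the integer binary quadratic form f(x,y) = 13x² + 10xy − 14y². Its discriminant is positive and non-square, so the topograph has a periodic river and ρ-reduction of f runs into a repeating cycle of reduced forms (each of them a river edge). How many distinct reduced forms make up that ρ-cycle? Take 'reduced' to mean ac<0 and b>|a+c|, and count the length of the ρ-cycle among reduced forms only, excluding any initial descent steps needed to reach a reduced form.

D = 828, ⌊√D⌋ = 28
river: ρ → (-14,18,9)
river: ρ → (9,18,-14)
river: ρ → (-14,10,13)
river: ρ → (13,16,-11)
river: ρ → (-11,28,1)
river: ρ → (1,28,-11)
river: ρ → (-11,16,13)
river: ρ → (13,10,-14)
ρ-cycle length = 8 (tail of 0 descent steps not counted)

8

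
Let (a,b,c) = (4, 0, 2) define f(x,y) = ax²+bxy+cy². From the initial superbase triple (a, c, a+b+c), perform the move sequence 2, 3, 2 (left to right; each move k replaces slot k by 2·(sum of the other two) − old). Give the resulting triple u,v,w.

start (4,2,6) = (f(1,0),f(0,1),f(1,1))
replace slot 2: 2·(4+6) − 2 = 18 → (4,18,6)
replace slot 3: 2·(4+18) − 6 = 38 → (4,18,38)
replace slot 2: 2·(4+38) − 18 = 66 → (4,66,38)

4,66,38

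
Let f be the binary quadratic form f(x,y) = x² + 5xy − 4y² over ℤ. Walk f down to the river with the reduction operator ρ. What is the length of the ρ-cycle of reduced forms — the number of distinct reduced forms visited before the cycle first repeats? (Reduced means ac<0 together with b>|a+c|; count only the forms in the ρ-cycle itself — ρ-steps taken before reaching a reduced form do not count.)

D = 41, ⌊√D⌋ = 6
river: ρ → (-4,3,2)
river: ρ → (2,5,-2)
river: ρ → (-2,3,4)
river: ρ → (4,5,-1)
river: ρ → (-1,5,4)
river: ρ → (4,3,-2)
river: ρ → (-2,5,2)
river: ρ → (2,3,-4)
river: ρ → (-4,5,1)
river: ρ → (1,5,-4)
ρ-cycle length = 10 (tail of 0 descent steps not counted)

10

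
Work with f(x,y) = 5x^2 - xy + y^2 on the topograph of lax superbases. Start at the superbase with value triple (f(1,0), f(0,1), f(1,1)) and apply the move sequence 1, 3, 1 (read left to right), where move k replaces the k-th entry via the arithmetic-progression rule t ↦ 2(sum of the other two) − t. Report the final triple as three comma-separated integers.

start (5,1,5) = (f(1,0),f(0,1),f(1,1))
replace slot 1: 2·(1+5) − 5 = 7 → (7,1,5)
replace slot 3: 2·(7+1) − 5 = 11 → (7,1,11)
replace slot 1: 2·(1+11) − 7 = 17 → (17,1,11)

17,1,11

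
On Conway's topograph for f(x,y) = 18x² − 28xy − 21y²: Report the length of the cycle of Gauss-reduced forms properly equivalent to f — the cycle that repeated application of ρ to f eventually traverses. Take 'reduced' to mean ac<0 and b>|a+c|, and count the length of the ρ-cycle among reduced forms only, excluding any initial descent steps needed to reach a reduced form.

D = 2296, ⌊√D⌋ = 47
descent: ρ → (-21,28,18)  [lands on river]
river: ρ → (18,44,-5)
river: ρ → (-5,46,9)
river: ρ → (9,44,-10)
river: ρ → (-10,36,25)
river: ρ → (25,14,-21)
ρ-cycle length = 6 (tail of 1 descent step not counted)

6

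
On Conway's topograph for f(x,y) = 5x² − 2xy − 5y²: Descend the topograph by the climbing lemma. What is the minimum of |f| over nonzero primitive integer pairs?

descent: ρ → (-5,2,5)  [lands on river]
river: ρ → (5,8,-2)
river: ρ → (-2,8,5)
river: ρ → (5,2,-5)
river: ρ → (-5,8,2)
river: ρ → (2,8,-5)
closes: descent 1, river 6
min |a| on river = 2

2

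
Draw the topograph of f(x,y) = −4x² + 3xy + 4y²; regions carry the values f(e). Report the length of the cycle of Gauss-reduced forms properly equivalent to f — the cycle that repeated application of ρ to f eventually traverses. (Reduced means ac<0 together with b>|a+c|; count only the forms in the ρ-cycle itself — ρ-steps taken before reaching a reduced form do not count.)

D = 73, ⌊√D⌋ = 8
river: ρ → (4,5,-3)
river: ρ → (-3,7,2)
river: ρ → (2,5,-6)
river: ρ → (-6,7,1)
river: ρ → (1,7,-6)
river: ρ → (-6,5,2)
river: ρ → (2,7,-3)
river: ρ → (-3,5,4)
river: ρ → (4,3,-4)
river: ρ → (-4,5,3)
river: ρ → (3,7,-2)
river: ρ → (-2,5,6)
river: ρ → (6,7,-1)
river: ρ → (-1,7,6)
river: ρ → (6,5,-2)
river: ρ → (-2,7,3)
river: ρ → (3,5,-4)
river: ρ → (-4,3,4)
ρ-cycle length = 18 (tail of 0 descent steps not counted)

18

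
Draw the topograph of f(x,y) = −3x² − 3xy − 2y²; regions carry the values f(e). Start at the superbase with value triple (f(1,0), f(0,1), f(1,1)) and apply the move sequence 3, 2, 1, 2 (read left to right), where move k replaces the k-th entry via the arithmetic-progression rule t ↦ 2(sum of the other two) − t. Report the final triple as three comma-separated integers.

start (-3,-2,-8) = (f(1,0),f(0,1),f(1,1))
replace slot 3: 2·((-3)+(-2)) − (-8) = -2 → (-3,-2,-2)
replace slot 2: 2·((-3)+(-2)) − (-2) = -8 → (-3,-8,-2)
replace slot 1: 2·((-8)+(-2)) − (-3) = -17 → (-17,-8,-2)
replace slot 2: 2·((-17)+(-2)) − (-8) = -30 → (-17,-30,-2)

-17,-30,-2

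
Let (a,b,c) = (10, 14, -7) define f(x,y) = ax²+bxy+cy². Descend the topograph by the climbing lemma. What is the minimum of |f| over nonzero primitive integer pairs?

river: ρ → (-7,14,10)
river: ρ → (10,6,-11)
river: ρ → (-11,16,5)
river: ρ → (5,14,-14)
river: ρ → (-14,14,5)
river: ρ → (5,16,-11)
river: ρ → (-11,6,10)
river: ρ → (10,14,-7)
closes: descent 0, river 8
min |a| on river = 5

5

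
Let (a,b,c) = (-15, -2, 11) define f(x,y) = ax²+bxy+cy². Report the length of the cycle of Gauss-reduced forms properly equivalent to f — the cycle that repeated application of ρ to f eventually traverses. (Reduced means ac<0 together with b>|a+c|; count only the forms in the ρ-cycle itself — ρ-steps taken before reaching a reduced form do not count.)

D = 664, ⌊√D⌋ = 25
descent: ρ → (11,24,-2)  [lands on river]
river: ρ → (-2,24,11)
river: ρ → (11,20,-6)
river: ρ → (-6,16,17)
river: ρ → (17,18,-5)
river: ρ → (-5,22,9)
river: ρ → (9,14,-13)
river: ρ → (-13,12,10)
river: ρ → (10,8,-15)
river: ρ → (-15,22,3)
river: ρ → (3,20,-22)
river: ρ → (-22,24,1)
river: ρ → (1,24,-22)
river: ρ → (-22,20,3)
river: ρ → (3,22,-15)
river: ρ → (-15,8,10)
river: ρ → (10,12,-13)
river: ρ → (-13,14,9)
river: ρ → (9,22,-5)
river: ρ → (-5,18,17)
river: ρ → (17,16,-6)
river: ρ → (-6,20,11)
ρ-cycle length = 22 (tail of 1 descent step not counted)

22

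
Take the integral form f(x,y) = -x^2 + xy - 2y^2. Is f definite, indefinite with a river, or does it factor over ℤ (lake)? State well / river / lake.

D = b²−4ac = 1² − 4·(-1)·(-2) = -7
D < 0 ⇒ definite ⇒ every region one sign ⇒ single well

well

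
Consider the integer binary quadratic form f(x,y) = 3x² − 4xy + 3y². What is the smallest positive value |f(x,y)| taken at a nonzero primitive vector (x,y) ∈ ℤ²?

translate: b→2 (≡-4 mod 6), so (3,-4,3)→(3,2,2)
flip: (3,2,2)→(2,-2,3)
translate: b→2 (≡-2 mod 4), so (2,-2,3)→(2,2,3)
reduced (well bottom): (2,2,3) with a≤c, −a<b≤a
well minimum = a = 2

2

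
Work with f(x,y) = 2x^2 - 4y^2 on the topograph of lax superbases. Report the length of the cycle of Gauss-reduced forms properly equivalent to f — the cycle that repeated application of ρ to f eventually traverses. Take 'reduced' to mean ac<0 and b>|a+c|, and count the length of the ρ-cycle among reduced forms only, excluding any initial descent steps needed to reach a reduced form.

D = 32, ⌊√D⌋ = 5
descent: ρ → (-4,0,2)
descent: ρ → (2,4,-2)  [lands on river]
river: ρ → (-2,4,2)
ρ-cycle length = 2 (tail of 2 descent steps not counted)

2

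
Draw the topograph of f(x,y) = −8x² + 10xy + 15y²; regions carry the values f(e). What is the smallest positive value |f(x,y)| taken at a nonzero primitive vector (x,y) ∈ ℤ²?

river: ρ → (15,20,-3)
river: ρ → (-3,22,8)
river: ρ → (8,10,-15)
river: ρ → (-15,20,3)
river: ρ → (3,22,-8)
river: ρ → (-8,10,15)
closes: descent 0, river 6
min |a| on river = 3

3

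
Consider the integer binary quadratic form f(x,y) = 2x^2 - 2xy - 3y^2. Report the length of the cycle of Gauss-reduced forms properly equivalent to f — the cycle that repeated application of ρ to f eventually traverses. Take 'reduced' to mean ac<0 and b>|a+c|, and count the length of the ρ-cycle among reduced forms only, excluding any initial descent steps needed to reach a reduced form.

D = 28, ⌊√D⌋ = 5
descent: ρ → (-3,2,2)  [lands on river]
river: ρ → (2,2,-3)
river: ρ → (-3,4,1)
river: ρ → (1,4,-3)
ρ-cycle length = 4 (tail of 1 descent step not counted)

4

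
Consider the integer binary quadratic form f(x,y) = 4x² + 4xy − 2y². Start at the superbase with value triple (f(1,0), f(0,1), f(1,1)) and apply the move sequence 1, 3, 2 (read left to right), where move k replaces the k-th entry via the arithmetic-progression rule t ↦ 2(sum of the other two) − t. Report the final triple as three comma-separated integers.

start (4,-2,6) = (f(1,0),f(0,1),f(1,1))
replace slot 1: 2·((-2)+6) − 4 = 4 → (4,-2,6)
replace slot 3: 2·(4+(-2)) − 6 = -2 → (4,-2,-2)
replace slot 2: 2·(4+(-2)) − (-2) = 6 → (4,6,-2)

4,6,-2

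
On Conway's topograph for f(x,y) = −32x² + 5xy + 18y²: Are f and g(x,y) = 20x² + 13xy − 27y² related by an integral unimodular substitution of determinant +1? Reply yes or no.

D₁ = 2329, D₂ = 2329
river cycle of f (length 32): (18, 31, -19), (-19, 45, 4), (4, 43, -30), (-30, 17, 17), (17, 17, -30), (-30, 43, 4), (4, 45, -19), (-19, 31, 18), (18, 41, -9), (-9, 31, 38), … (22 more)
river cycle of g (length 32): (-27, 41, 6), (6, 43, -20), (-20, 37, 12), (12, 35, -23), (-23, 11, 24), (24, 37, -10), (-10, 43, 12), (12, 29, -31), (-31, 33, 10), (10, 47, -3), … (22 more)
cycles differ ⇒ inequivalent

no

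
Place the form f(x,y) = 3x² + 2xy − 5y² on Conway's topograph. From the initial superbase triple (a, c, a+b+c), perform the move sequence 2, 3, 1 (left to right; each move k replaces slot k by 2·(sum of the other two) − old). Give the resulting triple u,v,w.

start (3,-5,0) = (f(1,0),f(0,1),f(1,1))
replace slot 2: 2·(3+0) − (-5) = 11 → (3,11,0)
replace slot 3: 2·(3+11) − 0 = 28 → (3,11,28)
replace slot 1: 2·(11+28) − 3 = 75 → (75,11,28)

75,11,28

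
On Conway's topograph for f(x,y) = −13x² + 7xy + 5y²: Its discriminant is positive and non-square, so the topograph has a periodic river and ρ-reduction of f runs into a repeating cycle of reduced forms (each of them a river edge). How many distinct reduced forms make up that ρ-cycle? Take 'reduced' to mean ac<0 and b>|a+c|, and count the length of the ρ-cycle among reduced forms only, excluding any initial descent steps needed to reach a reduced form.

D = 309, ⌊√D⌋ = 17
descent: ρ → (5,13,-7)  [lands on river]
river: ρ → (-7,15,3)
river: ρ → (3,15,-7)
river: ρ → (-7,13,5)
river: ρ → (5,17,-1)
river: ρ → (-1,17,5)
ρ-cycle length = 6 (tail of 1 descent step not counted)

6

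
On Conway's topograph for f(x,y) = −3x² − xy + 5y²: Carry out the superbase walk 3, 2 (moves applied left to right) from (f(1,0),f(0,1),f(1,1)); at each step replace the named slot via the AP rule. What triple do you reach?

start (-3,5,1) = (f(1,0),f(0,1),f(1,1))
replace slot 3: 2·((-3)+5) − 1 = 3 → (-3,5,3)
replace slot 2: 2·((-3)+3) − 5 = -5 → (-3,-5,3)

-3,-5,3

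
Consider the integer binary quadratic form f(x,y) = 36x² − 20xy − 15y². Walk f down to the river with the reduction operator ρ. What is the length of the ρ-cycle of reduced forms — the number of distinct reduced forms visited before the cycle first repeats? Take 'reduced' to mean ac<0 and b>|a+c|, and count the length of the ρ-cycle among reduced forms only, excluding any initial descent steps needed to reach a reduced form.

D = 2560, ⌊√D⌋ = 50
descent: ρ → (-15,50,1)  [lands on river]
river: ρ → (1,50,-15)
river: ρ → (-15,40,16)
river: ρ → (16,24,-31)
river: ρ → (-31,38,9)
river: ρ → (9,34,-39)
river: ρ → (-39,44,4)
river: ρ → (4,44,-39)
river: ρ → (-39,34,9)
river: ρ → (9,38,-31)
river: ρ → (-31,24,16)
river: ρ → (16,40,-15)
ρ-cycle length = 12 (tail of 1 descent step not counted)

12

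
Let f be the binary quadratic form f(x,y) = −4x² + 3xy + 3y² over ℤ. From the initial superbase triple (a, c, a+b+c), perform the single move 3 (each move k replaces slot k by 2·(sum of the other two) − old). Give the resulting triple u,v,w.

start (-4,3,2) = (f(1,0),f(0,1),f(1,1))
replace slot 3: 2·((-4)+3) − 2 = -4 → (-4,3,-4)

-4,3,-4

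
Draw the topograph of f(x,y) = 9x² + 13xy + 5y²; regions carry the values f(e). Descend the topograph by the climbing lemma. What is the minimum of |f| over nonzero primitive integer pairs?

translate: b→-5 (≡13 mod 18), so (9,13,5)→(9,-5,1)
flip: (9,-5,1)→(1,5,9)
translate: b→1 (≡5 mod 2), so (1,5,9)→(1,1,3)
reduced (well bottom): (1,1,3) with a≤c, −a<b≤a
well minimum = a = 1

1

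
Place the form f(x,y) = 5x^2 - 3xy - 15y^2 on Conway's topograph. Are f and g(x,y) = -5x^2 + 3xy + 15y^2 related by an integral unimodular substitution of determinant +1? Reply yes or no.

D₁ = 309, D₂ = 309
river cycle of f (length 6): (5, 17, -1), (-1, 17, 5), (5, 13, -7), (-7, 15, 3), (3, 15, -7), (-7, 13, 5)
river cycle of g (length 6): (-5, 13, 7), (7, 15, -3), (-3, 15, 7), (7, 13, -5), (-5, 17, 1), (1, 17, -5)
cycles differ ⇒ inequivalent

no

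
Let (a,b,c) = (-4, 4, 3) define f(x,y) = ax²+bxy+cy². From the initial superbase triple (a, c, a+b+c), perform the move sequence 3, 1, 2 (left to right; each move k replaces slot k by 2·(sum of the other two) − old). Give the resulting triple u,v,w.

start (-4,3,3) = (f(1,0),f(0,1),f(1,1))
replace slot 3: 2·((-4)+3) − 3 = -5 → (-4,3,-5)
replace slot 1: 2·(3+(-5)) − (-4) = 0 → (0,3,-5)
replace slot 2: 2·(0+(-5)) − 3 = -13 → (0,-13,-5)

0,-13,-5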